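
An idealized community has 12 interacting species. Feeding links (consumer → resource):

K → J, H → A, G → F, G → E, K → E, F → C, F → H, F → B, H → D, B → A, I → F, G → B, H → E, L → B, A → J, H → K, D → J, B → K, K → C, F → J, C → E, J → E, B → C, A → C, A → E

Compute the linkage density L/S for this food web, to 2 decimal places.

There are L = 25 links among S = 12 species.
L/S = 25/12 = 2.0833 ≈ 2.08.

L/S = 2.08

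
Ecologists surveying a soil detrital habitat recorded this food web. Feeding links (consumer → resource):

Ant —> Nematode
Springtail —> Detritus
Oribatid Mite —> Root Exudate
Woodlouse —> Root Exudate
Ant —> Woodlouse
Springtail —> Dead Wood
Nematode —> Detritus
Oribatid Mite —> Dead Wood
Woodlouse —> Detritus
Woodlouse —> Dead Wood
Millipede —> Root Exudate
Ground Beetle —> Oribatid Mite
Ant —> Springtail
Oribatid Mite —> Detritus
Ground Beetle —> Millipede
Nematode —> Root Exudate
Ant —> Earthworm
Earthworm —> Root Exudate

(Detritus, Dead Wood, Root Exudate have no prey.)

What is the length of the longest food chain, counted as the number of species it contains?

One longest chain: Root Exudate → Millipede → Ground Beetle.
It has 3 species and 2 links.

3 species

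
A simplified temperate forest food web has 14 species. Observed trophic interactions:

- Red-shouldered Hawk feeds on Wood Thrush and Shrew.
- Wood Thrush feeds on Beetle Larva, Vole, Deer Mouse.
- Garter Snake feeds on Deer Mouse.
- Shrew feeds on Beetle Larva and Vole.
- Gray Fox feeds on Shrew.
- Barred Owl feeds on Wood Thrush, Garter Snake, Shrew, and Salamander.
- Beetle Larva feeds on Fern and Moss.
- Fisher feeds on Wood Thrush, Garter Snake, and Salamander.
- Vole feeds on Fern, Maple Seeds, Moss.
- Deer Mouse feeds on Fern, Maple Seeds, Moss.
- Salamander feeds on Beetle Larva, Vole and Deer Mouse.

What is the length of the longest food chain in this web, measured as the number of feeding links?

3 links

One longest chain: Moss → Deer Mouse → Salamander → Fisher.
It has 4 species and 3 links.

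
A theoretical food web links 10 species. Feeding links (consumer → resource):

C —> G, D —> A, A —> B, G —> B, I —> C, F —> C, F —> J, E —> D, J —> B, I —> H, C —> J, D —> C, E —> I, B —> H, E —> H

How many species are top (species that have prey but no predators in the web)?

2

Top species (has prey, but nothing eats it): F, E.
Count: 2.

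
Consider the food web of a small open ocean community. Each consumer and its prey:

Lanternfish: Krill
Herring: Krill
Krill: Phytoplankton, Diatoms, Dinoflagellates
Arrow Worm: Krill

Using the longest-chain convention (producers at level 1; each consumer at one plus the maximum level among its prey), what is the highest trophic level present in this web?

3

Producers (level 1): Phytoplankton, Diatoms, Dinoflagellates.
Phytoplankton → Krill → Arrow Worm gives Arrow Worm level 3.
No species has a prey at level 3, so no species reaches level 4.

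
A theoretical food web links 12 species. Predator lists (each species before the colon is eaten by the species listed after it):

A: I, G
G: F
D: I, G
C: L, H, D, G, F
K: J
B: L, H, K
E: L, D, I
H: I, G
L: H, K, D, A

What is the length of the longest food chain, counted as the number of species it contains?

5 species

One longest chain: E → L → H → G → F.
It has 5 species and 4 links.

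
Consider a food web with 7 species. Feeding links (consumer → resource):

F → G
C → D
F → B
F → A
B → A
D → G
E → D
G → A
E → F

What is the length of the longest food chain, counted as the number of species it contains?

One longest chain: A → G → D → C.
It has 4 species and 3 links.

4 species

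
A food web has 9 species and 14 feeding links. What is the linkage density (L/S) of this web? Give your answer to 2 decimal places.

There are L = 14 links among S = 9 species.
L/S = 14/9 = 1.5556 ≈ 1.56.

L/S = 1.56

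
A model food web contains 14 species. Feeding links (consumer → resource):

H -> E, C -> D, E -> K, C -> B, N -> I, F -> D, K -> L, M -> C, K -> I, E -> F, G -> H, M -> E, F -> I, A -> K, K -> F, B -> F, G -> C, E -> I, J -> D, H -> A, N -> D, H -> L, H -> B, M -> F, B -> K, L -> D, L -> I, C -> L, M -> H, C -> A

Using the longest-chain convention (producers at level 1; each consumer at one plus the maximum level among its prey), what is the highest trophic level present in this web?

Producers (level 1): I, D.
I → L → K → A → H → G gives G level 6.
No species has a prey at level 6, so no species reaches level 7.

6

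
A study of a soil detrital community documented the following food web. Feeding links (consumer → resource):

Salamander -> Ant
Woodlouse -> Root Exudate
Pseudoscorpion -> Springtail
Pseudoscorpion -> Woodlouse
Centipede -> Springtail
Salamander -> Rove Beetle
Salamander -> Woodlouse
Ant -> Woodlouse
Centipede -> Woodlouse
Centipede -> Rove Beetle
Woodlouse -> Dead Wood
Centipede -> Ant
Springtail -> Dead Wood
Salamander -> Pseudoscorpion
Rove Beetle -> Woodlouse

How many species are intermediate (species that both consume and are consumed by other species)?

5

Intermediate species (has both prey and predators): Springtail, Woodlouse, Pseudoscorpion, Ant, Rove Beetle.
Count: 5.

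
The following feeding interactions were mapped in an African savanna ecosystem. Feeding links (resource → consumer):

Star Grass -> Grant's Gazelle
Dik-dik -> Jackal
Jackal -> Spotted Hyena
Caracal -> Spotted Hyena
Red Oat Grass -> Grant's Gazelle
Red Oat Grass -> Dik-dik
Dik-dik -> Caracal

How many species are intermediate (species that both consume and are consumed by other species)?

Intermediate species (has both prey and predators): Dik-dik, Caracal, Jackal.
Count: 3.

3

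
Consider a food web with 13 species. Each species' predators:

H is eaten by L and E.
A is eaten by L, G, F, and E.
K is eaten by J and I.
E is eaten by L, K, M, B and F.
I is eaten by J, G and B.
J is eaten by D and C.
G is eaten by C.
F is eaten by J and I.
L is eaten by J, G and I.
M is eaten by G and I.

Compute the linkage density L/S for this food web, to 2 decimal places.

There are L = 26 links among S = 13 species.
L/S = 26/13 = 2.0000 ≈ 2.00.

L/S = 2.00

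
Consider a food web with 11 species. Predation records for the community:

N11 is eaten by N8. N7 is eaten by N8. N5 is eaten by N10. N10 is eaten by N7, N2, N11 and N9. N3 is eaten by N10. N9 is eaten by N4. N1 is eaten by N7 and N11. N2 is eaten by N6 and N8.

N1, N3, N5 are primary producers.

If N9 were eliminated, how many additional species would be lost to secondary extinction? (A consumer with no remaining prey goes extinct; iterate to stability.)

Remove N9.
Round 1: N4 (all prey gone) → extinct.
No further losses. Total secondary extinctions: 1.

1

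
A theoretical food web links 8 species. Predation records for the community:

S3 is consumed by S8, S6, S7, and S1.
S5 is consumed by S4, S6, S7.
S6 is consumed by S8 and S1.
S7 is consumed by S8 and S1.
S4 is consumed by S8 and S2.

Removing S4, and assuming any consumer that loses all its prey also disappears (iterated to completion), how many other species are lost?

Remove S4.
Round 1: S2 (all prey gone) → extinct.
No further losses. Total secondary extinctions: 1.

1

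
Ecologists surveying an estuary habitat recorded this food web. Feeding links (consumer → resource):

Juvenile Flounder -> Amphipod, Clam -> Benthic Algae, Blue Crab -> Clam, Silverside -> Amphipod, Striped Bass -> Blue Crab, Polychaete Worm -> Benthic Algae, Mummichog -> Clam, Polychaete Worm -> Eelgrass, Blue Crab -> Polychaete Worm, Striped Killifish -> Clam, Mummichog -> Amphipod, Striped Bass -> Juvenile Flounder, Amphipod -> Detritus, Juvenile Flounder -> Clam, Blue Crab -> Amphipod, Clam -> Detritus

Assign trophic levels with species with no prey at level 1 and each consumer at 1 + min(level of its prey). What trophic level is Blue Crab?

Trophic level 3

Detritus has no prey (basal) → level 1.
Amphipod eats Detritus → level 2.
Blue Crab eats Amphipod → level 3.
No prey of Blue Crab is below level 2, so 3 is the minimum.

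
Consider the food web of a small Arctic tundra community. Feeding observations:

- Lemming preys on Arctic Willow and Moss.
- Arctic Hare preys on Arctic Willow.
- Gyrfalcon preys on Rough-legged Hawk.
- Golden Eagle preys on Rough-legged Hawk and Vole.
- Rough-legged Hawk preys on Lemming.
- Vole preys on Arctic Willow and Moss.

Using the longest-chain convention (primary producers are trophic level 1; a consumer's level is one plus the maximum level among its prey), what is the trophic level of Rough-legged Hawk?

Trophic level 3

Arctic Willow is a producer → level 1.
Lemming eats Arctic Willow (level 1); other prey at levels: Moss 1 → level 2.
Rough-legged Hawk eats Lemming → level 3.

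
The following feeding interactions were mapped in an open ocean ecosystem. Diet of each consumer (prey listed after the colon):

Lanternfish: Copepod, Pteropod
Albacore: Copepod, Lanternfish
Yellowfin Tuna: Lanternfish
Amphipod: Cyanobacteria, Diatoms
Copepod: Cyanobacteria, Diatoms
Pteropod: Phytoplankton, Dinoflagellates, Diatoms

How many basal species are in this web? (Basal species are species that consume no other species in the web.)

4

Basal species (no prey listed): Cyanobacteria, Phytoplankton, Dinoflagellates, Diatoms.
Count: 4.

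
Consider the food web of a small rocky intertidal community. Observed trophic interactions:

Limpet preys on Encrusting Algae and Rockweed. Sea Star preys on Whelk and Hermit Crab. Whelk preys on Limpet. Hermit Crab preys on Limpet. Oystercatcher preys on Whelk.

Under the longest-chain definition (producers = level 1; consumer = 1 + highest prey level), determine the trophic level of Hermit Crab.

Rockweed is a producer → level 1.
Limpet eats Rockweed (level 1); other prey at levels: Encrusting Algae 1 → level 2.
Hermit Crab eats Limpet → level 3.

Trophic level 3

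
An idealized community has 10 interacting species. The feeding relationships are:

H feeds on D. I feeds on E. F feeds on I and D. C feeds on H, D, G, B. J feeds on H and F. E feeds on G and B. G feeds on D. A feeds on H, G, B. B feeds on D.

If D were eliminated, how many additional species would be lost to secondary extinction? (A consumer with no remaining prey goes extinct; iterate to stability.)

9

Remove D.
Round 1: H (all prey gone), G (all prey gone), B (all prey gone) → extinct.
Round 2: E (all prey gone), C (all prey gone), A (all prey gone) → extinct.
Round 3: I (all prey gone) → extinct.
Round 4: F (all prey gone) → extinct.
Round 5: J (all prey gone) → extinct.
No further losses. Total secondary extinctions: 9.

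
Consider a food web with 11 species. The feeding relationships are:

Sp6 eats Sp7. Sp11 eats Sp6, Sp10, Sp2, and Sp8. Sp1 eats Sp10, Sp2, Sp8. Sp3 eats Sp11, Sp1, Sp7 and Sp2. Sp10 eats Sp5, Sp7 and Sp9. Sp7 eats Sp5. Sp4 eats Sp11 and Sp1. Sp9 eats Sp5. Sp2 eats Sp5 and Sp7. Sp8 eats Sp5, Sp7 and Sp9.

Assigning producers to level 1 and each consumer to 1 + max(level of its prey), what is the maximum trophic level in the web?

5

Producers (level 1): Sp5.
Sp5 → Sp7 → Sp2 → Sp11 → Sp4 gives Sp4 level 5.
No species has a prey at level 5, so no species reaches level 6.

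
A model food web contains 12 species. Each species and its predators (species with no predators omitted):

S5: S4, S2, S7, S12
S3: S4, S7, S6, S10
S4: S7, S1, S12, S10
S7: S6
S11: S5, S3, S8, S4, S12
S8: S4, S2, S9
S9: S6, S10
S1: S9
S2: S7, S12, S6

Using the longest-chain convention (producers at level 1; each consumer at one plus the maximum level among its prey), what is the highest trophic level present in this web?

6

Producers (level 1): S11.
S11 → S5 → S4 → S1 → S9 → S10 gives S10 level 6.
No species has a prey at level 6, so no species reaches level 7.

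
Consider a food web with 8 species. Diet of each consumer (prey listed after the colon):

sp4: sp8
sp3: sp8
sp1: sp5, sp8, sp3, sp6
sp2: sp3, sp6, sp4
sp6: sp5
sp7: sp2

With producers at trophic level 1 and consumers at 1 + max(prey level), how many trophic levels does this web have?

Producers (level 1): sp5, sp8.
sp8 → sp3 → sp2 → sp7 gives sp7 level 4.
No species has a prey at level 4, so no species reaches level 5.

4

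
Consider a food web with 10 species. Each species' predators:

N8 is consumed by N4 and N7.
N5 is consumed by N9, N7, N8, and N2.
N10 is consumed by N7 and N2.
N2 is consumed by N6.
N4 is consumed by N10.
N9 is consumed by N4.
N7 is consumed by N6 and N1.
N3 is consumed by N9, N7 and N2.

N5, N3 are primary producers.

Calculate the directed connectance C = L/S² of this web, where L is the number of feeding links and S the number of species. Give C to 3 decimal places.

The web has S = 10 species and L = 16 feeding links.
C = L / S² = 16 / 100 = 0.1600 ≈ 0.160.

C = 0.160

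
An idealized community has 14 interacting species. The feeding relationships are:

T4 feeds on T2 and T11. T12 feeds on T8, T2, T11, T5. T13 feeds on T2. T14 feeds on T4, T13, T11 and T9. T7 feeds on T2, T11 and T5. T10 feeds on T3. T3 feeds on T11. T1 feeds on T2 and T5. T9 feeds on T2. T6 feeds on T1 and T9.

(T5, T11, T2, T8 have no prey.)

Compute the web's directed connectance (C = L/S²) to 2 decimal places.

C = 0.11

The web has S = 14 species and L = 21 feeding links.
C = L / S² = 21 / 196 = 0.1071 ≈ 0.11.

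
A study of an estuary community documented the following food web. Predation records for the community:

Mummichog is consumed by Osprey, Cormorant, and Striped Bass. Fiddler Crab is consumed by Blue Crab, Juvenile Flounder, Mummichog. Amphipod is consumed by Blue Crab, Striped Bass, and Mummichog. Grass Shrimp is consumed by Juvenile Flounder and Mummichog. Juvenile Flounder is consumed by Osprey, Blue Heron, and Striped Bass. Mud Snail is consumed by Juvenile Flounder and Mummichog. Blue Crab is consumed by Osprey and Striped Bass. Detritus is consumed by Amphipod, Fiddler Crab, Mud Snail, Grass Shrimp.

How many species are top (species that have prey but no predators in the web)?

Top species (has prey, but nothing eats it): Osprey, Cormorant, Striped Bass, Blue Heron.
Count: 4.

4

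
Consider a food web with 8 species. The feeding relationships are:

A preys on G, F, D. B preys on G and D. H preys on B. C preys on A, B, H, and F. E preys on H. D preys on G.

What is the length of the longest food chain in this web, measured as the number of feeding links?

4 links

One longest chain: G → D → B → H → C.
It has 5 species and 4 links.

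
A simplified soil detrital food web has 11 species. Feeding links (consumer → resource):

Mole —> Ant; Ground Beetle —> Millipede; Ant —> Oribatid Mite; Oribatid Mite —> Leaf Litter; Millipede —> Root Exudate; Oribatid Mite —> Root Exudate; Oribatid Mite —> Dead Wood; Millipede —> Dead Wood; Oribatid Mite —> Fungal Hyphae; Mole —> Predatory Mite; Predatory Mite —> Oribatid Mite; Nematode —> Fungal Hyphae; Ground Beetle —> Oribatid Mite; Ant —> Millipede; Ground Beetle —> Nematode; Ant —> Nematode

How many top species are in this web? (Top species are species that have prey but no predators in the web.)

Top species (has prey, but nothing eats it): Ground Beetle, Mole.
Count: 2.

2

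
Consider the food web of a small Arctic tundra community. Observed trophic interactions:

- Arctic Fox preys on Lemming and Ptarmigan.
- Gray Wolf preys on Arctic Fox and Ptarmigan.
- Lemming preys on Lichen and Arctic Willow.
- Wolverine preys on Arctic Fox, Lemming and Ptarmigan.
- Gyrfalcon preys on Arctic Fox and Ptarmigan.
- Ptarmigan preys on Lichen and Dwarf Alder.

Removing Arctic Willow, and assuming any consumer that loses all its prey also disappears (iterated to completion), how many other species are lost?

Remove Arctic Willow.
Every predator of it retains at least one other prey: Lemming still has Lichen.
No consumer loses all prey, so no secondary extinctions occur.

0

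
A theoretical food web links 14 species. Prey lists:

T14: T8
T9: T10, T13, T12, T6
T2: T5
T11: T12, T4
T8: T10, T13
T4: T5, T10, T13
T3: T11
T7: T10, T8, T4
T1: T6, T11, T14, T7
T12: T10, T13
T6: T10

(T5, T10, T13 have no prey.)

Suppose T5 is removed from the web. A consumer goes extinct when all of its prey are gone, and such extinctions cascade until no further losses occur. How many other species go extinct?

1

Remove T5.
Round 1: T2 (all prey gone) → extinct.
No further losses. Total secondary extinctions: 1.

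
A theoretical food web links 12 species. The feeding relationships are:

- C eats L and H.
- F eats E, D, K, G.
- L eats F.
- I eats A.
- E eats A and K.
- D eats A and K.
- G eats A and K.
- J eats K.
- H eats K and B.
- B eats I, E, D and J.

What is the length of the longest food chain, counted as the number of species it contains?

One longest chain: A → G → F → L → C.
It has 5 species and 4 links.

5 species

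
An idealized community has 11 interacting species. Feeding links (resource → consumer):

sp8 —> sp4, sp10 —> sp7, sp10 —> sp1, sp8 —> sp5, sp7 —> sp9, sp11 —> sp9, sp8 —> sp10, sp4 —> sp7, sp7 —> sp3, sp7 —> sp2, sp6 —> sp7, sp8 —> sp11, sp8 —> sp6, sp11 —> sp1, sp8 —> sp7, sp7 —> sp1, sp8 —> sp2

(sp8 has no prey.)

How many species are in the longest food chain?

4 species

One longest chain: sp8 → sp10 → sp7 → sp3.
It has 4 species and 3 links.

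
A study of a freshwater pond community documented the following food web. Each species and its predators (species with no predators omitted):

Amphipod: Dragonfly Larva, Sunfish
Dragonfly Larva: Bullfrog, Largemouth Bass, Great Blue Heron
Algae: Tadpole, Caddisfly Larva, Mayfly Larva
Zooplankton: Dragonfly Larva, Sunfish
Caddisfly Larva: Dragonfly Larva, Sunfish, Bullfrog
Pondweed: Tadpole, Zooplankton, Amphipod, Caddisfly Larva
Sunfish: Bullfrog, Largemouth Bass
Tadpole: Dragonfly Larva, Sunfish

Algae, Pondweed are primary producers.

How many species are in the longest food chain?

One longest chain: Algae → Tadpole → Sunfish → Bullfrog.
It has 4 species and 3 links.

4 species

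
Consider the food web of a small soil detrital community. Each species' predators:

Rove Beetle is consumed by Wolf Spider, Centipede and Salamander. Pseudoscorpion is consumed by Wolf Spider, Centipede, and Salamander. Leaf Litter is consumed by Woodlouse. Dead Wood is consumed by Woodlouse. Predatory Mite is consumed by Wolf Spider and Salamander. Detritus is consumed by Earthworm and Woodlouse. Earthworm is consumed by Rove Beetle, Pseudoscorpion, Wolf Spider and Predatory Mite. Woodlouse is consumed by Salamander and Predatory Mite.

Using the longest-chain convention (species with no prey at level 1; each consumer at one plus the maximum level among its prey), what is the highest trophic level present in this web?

Basal resources (level 1): Detritus, Dead Wood, Leaf Litter.
Detritus → Earthworm → Pseudoscorpion → Centipede gives Centipede level 4.
No species has a prey at level 4, so no species reaches level 5.

4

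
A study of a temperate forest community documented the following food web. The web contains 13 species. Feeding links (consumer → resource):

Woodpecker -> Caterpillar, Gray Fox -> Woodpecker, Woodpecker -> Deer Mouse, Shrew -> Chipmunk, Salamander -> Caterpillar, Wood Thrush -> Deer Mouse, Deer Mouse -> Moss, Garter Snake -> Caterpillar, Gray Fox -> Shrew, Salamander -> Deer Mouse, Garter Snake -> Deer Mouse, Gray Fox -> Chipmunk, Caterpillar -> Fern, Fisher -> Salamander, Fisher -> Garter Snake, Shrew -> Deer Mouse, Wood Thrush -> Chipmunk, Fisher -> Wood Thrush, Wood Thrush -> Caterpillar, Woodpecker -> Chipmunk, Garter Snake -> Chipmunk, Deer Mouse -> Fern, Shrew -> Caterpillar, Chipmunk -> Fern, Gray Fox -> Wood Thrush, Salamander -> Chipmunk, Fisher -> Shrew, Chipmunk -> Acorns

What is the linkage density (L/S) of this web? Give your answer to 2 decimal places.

There are L = 28 links among S = 13 species.
L/S = 28/13 = 2.1538 ≈ 2.15.

L/S = 2.15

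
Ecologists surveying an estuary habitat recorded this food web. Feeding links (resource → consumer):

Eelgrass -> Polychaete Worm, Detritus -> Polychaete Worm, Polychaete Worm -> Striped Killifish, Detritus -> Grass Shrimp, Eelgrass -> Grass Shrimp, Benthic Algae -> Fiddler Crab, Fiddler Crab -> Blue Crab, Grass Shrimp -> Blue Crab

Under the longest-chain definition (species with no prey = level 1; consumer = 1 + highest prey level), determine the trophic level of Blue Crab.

Benthic Algae has no prey (basal) → level 1.
Fiddler Crab eats Benthic Algae → level 2.
Blue Crab eats Fiddler Crab (level 2); other prey at levels: Grass Shrimp 2 → level 3.

Trophic level 3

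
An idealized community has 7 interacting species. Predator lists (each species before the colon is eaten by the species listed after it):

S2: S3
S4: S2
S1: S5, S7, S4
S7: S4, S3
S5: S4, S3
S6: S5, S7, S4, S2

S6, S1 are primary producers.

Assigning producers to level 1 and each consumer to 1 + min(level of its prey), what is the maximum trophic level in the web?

Producers (level 1): S6, S1.
Following each consumer down to its lowest-level prey: S6 → S5 → S3 (levels 1 through 3).
All prey of S3 (S5 2, S7 2, S2 2) are at level 2 or above, so S3 is at level 1 + 2 = 3.
Every consumer has at least one prey at level 2 or below, so none exceeds level 3.

3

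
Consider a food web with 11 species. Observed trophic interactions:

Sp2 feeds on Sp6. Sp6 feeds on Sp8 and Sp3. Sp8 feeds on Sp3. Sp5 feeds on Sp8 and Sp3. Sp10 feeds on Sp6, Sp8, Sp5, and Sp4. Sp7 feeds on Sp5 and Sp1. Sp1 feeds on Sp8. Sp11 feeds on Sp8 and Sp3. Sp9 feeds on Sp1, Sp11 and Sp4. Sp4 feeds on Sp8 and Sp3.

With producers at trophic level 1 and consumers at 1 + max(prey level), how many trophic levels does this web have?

Producers (level 1): Sp3.
Sp3 → Sp8 → Sp5 → Sp7 gives Sp7 level 4.
No species has a prey at level 4, so no species reaches level 5.

4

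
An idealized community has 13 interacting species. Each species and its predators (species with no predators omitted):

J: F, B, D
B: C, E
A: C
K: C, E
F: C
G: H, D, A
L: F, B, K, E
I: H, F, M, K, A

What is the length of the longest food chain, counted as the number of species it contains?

3 species

One longest chain: L → K → C.
It has 3 species and 2 links.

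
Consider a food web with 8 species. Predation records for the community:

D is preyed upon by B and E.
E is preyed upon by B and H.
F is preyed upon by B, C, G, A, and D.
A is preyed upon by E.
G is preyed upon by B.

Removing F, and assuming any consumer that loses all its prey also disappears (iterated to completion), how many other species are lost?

Remove F.
Round 1: A (all prey gone), C (all prey gone), G (all prey gone), D (all prey gone) → extinct.
Round 2: E (all prey gone) → extinct.
Round 3: H (all prey gone), B (all prey gone) → extinct.
No further losses. Total secondary extinctions: 7.

7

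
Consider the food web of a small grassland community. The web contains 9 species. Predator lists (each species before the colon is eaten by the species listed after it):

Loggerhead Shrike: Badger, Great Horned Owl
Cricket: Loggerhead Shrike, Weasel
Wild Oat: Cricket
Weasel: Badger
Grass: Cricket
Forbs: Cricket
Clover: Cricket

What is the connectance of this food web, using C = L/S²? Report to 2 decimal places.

The web has S = 9 species and L = 9 feeding links.
C = L / S² = 9 / 81 = 0.1111 ≈ 0.11.

C = 0.11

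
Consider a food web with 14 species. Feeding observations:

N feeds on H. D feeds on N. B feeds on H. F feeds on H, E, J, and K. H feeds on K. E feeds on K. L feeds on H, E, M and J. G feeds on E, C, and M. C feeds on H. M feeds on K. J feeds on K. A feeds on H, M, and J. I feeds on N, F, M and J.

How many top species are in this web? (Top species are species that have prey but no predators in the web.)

6

Top species (has prey, but nothing eats it): A, B, L, D, I, G.
Count: 6.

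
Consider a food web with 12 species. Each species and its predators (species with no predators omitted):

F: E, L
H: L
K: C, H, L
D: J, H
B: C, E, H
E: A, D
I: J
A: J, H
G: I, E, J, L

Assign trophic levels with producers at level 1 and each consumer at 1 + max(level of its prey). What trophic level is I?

Trophic level 2

G is a producer → level 1.
I eats G → level 2.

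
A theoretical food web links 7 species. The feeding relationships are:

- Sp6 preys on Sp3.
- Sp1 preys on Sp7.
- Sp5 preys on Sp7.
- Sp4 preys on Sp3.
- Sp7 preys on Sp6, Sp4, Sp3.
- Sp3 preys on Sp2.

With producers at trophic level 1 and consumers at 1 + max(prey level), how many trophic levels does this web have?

5

Producers (level 1): Sp2.
Sp2 → Sp3 → Sp6 → Sp7 → Sp1 gives Sp1 level 5.
No species has a prey at level 5, so no species reaches level 6.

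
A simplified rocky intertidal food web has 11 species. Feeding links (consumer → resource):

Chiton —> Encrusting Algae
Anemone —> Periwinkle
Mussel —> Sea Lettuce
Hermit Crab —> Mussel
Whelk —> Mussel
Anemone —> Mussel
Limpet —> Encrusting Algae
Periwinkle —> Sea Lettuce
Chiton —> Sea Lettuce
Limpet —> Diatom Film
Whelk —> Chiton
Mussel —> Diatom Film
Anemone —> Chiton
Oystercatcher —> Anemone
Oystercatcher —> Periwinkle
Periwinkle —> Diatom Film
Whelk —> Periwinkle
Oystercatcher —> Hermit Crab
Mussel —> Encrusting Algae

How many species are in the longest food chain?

4 species

One longest chain: Encrusting Algae → Mussel → Hermit Crab → Oystercatcher.
It has 4 species and 3 links.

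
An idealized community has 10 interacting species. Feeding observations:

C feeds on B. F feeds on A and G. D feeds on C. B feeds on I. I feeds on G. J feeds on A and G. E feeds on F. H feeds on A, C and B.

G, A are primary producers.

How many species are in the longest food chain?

5 species

One longest chain: G → I → B → C → H.
It has 5 species and 4 links.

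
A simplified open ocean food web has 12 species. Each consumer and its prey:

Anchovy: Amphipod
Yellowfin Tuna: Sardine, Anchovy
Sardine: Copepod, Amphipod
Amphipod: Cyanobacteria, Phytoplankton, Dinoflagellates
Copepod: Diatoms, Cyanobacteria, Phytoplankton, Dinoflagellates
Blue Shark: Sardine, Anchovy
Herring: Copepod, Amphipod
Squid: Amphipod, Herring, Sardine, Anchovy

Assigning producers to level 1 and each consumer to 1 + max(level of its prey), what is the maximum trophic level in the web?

Producers (level 1): Diatoms, Cyanobacteria, Phytoplankton, Dinoflagellates.
Cyanobacteria → Amphipod → Anchovy → Yellowfin Tuna gives Yellowfin Tuna level 4.
No species has a prey at level 4, so no species reaches level 5.

4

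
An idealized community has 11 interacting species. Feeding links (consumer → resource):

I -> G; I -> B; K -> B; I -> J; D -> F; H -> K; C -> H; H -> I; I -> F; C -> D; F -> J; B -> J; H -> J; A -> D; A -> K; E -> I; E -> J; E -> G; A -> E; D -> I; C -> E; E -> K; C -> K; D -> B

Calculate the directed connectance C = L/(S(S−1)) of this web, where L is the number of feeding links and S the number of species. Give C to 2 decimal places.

The web has S = 11 species and L = 24 feeding links.
C = L / (S(S−1)) = 24 / 110 = 0.2182 ≈ 0.22.

C = 0.22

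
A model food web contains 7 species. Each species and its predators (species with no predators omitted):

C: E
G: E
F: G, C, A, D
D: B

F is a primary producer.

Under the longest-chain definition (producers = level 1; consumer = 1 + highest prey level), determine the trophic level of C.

Trophic level 2

F is a producer → level 1.
C eats F → level 2.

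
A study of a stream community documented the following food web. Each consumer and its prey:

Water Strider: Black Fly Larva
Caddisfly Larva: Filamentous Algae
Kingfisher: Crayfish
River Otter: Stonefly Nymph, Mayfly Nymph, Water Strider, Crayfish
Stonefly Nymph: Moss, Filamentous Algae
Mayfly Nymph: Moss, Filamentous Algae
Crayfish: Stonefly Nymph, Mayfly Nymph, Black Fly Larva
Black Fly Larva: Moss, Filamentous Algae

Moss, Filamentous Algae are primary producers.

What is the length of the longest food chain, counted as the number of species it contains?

One longest chain: Moss → Black Fly Larva → Water Strider → River Otter.
It has 4 species and 3 links.

4 species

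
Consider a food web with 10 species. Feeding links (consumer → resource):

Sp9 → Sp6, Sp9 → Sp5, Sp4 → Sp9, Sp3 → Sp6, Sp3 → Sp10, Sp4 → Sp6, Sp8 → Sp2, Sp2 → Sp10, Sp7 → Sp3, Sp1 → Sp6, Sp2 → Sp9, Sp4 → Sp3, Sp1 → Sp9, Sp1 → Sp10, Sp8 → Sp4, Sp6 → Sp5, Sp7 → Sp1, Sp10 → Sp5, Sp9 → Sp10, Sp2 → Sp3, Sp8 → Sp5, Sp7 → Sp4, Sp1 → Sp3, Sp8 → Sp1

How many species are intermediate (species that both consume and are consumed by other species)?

7

Intermediate species (has both prey and predators): Sp10, Sp6, Sp3, Sp9, Sp4, Sp1, Sp2.
Count: 7.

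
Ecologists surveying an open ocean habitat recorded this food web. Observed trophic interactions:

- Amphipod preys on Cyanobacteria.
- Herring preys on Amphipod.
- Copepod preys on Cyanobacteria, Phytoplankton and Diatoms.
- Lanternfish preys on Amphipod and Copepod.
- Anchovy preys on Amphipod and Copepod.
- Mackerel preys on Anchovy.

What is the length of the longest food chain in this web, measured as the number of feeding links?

One longest chain: Cyanobacteria → Amphipod → Anchovy → Mackerel.
It has 4 species and 3 links.

3 links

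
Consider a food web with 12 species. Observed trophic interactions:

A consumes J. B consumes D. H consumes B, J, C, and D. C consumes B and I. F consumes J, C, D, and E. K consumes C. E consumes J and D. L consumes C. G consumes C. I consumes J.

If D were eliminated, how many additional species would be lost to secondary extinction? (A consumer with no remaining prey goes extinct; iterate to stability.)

1

Remove D.
Round 1: B (all prey gone) → extinct.
No further losses. Total secondary extinctions: 1.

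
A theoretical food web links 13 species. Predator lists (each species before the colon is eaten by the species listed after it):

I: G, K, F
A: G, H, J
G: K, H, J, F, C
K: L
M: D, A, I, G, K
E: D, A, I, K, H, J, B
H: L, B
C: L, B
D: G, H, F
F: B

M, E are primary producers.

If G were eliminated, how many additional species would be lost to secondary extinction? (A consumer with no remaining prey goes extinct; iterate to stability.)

1

Remove G.
Round 1: C (all prey gone) → extinct.
No further losses. Total secondary extinctions: 1.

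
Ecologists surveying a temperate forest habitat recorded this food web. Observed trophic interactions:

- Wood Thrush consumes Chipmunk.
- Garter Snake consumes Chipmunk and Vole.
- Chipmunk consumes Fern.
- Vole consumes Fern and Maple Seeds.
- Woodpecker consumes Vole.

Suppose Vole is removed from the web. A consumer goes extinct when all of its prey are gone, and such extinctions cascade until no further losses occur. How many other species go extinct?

Remove Vole.
Round 1: Woodpecker (all prey gone) → extinct.
No further losses. Total secondary extinctions: 1.

1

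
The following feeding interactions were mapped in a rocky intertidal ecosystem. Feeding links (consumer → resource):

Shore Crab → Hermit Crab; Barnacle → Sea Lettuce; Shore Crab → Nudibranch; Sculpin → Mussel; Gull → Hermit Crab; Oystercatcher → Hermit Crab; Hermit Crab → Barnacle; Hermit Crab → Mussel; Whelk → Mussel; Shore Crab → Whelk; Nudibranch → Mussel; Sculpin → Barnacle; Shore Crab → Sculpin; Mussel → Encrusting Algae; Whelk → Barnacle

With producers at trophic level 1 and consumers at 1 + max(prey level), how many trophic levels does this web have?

4

Producers (level 1): Encrusting Algae, Sea Lettuce.
Encrusting Algae → Mussel → Hermit Crab → Gull gives Gull level 4.
No species has a prey at level 4, so no species reaches level 5.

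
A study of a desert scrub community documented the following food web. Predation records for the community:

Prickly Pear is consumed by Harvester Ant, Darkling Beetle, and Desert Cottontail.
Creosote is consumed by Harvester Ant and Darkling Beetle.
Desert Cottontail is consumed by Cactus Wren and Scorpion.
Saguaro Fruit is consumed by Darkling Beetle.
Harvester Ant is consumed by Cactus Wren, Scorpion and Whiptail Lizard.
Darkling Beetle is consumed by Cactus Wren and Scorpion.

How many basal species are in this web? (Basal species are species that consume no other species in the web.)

Basal species (no prey listed): Prickly Pear, Saguaro Fruit, Creosote.
Count: 3.

3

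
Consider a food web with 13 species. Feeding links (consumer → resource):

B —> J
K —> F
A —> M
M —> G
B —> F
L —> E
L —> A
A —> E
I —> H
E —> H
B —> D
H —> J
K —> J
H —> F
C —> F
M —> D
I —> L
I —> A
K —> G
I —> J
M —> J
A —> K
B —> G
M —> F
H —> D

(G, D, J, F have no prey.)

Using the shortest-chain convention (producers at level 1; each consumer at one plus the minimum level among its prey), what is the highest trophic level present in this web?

4

Producers (level 1): G, D, J, F.
Following each consumer down to its lowest-level prey: D → H → E → L (levels 1 through 4).
All prey of L (E 3, A 3) are at level 3 or above, so L is at level 1 + 3 = 4.
Every consumer has at least one prey at level 3 or below, so none exceeds level 4.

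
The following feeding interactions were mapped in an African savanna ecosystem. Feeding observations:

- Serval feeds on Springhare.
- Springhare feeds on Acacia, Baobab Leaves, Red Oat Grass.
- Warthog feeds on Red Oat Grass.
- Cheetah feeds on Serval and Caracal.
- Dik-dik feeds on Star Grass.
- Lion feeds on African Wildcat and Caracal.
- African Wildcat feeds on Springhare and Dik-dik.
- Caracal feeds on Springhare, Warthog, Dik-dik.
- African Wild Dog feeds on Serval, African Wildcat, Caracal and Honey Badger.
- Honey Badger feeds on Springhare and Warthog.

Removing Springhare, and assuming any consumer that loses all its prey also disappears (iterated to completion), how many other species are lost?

1

Remove Springhare.
Round 1: Serval (all prey gone) → extinct.
No further losses. Total secondary extinctions: 1.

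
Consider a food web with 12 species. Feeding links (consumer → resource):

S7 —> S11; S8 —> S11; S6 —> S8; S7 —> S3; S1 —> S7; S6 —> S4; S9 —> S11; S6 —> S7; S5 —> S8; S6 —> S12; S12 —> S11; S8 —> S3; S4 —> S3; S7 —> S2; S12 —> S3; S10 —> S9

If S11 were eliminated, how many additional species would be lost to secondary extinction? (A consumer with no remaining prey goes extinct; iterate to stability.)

2

Remove S11.
Round 1: S9 (all prey gone) → extinct.
Round 2: S10 (all prey gone) → extinct.
No further losses. Total secondary extinctions: 2.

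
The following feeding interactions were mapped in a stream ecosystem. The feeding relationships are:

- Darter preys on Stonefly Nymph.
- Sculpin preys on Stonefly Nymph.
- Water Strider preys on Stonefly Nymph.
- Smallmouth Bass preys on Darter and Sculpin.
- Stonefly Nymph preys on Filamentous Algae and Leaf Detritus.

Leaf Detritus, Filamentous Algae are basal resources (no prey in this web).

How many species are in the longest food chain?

4 species

One longest chain: Leaf Detritus → Stonefly Nymph → Darter → Smallmouth Bass.
It has 4 species and 3 links.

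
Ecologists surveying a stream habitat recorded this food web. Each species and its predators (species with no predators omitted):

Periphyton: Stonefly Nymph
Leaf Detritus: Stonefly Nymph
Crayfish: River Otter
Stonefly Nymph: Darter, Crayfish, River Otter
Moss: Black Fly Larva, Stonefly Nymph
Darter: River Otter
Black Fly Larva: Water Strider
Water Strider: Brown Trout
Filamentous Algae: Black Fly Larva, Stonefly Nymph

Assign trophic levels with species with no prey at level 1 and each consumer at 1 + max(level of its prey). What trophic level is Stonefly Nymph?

Filamentous Algae has no prey (basal) → level 1.
Stonefly Nymph eats Filamentous Algae (level 1); other prey at levels: Moss 1, Leaf Detritus 1, Periphyton 1 → level 2.

Trophic level 2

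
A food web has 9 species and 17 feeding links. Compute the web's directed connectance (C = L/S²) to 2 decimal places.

C = 0.21

The web has S = 9 species and L = 17 feeding links.
C = L / S² = 17 / 81 = 0.2099 ≈ 0.21.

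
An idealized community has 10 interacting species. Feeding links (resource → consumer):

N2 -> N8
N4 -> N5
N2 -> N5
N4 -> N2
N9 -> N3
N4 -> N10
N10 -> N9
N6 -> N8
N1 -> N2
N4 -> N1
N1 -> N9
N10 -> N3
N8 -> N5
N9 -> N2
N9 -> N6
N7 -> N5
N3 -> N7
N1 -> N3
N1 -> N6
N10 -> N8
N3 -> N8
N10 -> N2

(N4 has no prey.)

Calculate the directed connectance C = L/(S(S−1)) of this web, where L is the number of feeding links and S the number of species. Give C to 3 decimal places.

C = 0.244

The web has S = 10 species and L = 22 feeding links.
C = L / (S(S−1)) = 22 / 90 = 0.2444 ≈ 0.244.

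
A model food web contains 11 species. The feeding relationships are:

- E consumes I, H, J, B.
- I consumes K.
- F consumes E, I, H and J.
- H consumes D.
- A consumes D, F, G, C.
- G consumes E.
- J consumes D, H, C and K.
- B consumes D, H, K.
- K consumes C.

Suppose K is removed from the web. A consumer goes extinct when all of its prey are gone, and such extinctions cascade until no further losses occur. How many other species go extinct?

Remove K.
Round 1: I (all prey gone) → extinct.
No further losses. Total secondary extinctions: 1.

1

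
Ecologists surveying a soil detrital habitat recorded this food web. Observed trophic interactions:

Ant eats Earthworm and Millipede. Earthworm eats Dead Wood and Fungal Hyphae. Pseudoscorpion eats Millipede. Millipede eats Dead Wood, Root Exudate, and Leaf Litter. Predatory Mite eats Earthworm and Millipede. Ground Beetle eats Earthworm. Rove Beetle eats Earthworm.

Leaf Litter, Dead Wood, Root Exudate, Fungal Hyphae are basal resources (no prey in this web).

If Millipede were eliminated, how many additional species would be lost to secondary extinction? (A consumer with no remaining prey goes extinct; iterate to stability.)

1

Remove Millipede.
Round 1: Pseudoscorpion (all prey gone) → extinct.
No further losses. Total secondary extinctions: 1.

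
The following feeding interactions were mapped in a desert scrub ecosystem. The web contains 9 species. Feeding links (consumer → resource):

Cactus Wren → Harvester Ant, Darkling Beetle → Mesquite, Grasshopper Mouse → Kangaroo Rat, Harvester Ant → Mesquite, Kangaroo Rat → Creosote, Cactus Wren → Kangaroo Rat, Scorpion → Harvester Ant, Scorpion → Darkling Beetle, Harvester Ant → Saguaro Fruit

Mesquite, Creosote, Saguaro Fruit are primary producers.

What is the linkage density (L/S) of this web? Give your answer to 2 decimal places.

L/S = 1.00

There are L = 9 links among S = 9 species.
L/S = 9/9 = 1.0000 ≈ 1.00.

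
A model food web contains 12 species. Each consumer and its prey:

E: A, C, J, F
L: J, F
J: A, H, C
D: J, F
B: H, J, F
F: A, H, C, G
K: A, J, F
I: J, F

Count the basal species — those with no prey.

4

Basal species (no prey listed): A, H, C, G.
Count: 4.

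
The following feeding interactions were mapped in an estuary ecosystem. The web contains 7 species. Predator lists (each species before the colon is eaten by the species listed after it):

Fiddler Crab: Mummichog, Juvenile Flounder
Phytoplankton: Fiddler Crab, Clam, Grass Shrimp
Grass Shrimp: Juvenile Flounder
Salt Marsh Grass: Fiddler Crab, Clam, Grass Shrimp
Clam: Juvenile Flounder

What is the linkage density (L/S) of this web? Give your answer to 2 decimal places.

L/S = 1.43

There are L = 10 links among S = 7 species.
L/S = 10/7 = 1.4286 ≈ 1.43.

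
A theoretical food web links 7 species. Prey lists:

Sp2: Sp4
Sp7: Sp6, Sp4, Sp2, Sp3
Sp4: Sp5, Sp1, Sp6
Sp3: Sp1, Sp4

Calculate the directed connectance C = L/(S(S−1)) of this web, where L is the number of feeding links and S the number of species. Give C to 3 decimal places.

The web has S = 7 species and L = 10 feeding links.
C = L / (S(S−1)) = 10 / 42 = 0.2381 ≈ 0.238.

C = 0.238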